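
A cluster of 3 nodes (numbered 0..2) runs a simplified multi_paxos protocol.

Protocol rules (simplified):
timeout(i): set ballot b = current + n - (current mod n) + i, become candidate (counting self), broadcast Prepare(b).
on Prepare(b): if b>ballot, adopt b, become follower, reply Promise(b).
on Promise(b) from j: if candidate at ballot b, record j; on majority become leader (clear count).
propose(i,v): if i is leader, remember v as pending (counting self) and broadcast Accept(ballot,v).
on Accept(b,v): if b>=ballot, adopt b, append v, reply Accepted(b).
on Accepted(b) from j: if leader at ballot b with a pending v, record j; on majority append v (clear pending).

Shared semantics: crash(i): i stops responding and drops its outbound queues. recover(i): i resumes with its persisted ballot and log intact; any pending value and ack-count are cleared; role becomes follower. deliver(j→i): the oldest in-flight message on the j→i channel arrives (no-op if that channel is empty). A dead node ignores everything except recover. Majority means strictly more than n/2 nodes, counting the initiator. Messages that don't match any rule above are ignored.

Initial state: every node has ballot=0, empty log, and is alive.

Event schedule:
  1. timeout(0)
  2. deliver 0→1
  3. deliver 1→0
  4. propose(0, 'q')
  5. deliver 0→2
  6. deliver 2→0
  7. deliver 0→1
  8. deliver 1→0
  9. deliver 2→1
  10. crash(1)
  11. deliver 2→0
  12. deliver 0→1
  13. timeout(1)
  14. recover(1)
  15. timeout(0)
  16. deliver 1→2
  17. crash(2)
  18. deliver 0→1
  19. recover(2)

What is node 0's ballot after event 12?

3

step 1 timeout(0): 0={cand,b=3,log=-}
step 2 deliver 0→1: 1={foll,b=3,log=-}
step 3 deliver 1→0: 0={lead,b=3,log=-}
step 4 propose(0,'q'): —
step 5 deliver 0→2: 2={foll,b=3,log=-}
step 6 deliver 2→0: —
step 7 deliver 0→1: 1={foll,b=3,log=q}
step 8 deliver 1→0: 0={lead,b=3,log=q}
step 9 deliver 2→1: —
step 10 crash(1): 1={✗foll,b=3,log=q}
step 11 deliver 2→0: —
step 12 deliver 0→1: —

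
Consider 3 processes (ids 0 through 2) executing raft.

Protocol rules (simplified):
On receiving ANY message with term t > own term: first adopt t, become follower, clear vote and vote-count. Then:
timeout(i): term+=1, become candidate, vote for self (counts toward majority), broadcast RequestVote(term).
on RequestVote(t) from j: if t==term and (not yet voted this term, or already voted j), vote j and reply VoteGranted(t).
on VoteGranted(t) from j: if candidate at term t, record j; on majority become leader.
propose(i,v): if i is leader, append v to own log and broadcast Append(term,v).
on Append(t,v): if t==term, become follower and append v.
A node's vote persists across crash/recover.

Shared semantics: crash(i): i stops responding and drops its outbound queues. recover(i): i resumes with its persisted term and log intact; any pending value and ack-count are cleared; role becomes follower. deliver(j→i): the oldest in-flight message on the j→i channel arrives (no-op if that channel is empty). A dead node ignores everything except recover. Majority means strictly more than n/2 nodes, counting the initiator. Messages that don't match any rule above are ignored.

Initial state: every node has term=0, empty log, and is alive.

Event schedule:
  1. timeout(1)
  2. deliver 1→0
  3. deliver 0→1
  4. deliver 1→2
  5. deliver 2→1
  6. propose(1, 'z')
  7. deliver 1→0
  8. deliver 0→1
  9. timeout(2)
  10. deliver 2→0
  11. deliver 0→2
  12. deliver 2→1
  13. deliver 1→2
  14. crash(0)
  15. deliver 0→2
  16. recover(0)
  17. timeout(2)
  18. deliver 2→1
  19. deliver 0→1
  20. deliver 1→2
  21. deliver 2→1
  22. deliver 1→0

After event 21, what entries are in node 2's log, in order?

empty

[1] timeout(1) → N1(cand t1 [-])
[2] deliver 1→0 → N0(foll t1 [-])
[3] deliver 0→1 → N1(lead t1 [-])
[4] deliver 1→2 → N2(foll t1 [-])
[5] deliver 2→1 → ∅
[6] propose(1,'z') → N1(lead t1 [z])
[7] deliver 1→0 → N0(foll t1 [z])
[8] deliver 0→1 → ∅
[9] timeout(2) → N2(cand t2 [-])
[10] deliver 2→0 → N0(foll t2 [z])
[11] deliver 0→2 → N2(lead t2 [-])
[12] deliver 2→1 → N1(foll t2 [z])
[13] deliver 1→2 → ∅
[14] crash(0) → N0(✗foll t2 [z])
[15] deliver 0→2 → ∅
[16] recover(0) → N0(foll t2 [z])
[17] timeout(2) → N2(cand t3 [-])
[18] deliver 2→1 → N1(foll t3 [z])
[19] deliver 0→1 → ∅
[20] deliver 1→2 → ∅
[21] deliver 2→1 → ∅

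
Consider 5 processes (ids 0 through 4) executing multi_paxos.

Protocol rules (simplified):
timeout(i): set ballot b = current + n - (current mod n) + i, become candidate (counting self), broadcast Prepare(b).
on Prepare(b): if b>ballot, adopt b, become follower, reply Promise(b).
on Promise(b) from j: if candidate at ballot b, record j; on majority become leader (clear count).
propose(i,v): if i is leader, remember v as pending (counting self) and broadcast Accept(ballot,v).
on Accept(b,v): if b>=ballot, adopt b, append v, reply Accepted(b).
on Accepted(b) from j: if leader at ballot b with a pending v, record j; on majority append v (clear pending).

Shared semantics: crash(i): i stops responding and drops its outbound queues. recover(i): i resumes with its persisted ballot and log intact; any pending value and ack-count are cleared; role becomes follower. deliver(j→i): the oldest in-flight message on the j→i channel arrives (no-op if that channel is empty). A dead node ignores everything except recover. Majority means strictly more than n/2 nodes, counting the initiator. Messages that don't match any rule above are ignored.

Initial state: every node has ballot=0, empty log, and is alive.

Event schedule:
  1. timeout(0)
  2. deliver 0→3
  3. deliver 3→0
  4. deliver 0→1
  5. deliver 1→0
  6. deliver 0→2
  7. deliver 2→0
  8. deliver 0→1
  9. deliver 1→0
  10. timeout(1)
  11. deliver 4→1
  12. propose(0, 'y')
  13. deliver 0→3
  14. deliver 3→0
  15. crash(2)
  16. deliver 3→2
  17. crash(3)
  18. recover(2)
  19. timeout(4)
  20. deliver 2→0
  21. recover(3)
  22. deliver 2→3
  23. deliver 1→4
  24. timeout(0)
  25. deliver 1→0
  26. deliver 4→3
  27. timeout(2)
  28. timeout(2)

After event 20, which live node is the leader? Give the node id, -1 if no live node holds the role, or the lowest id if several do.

e1 timeout(0): 0[cand,b=5,-]
e2 deliver 0→3: 3[foll,b=5,-]
e3 deliver 3→0: ·
e4 deliver 0→1: 1[foll,b=5,-]
e5 deliver 1→0: 0[lead,b=5,-]
e6 deliver 0→2: 2[foll,b=5,-]
e7 deliver 2→0: ·
e8 deliver 0→1: ·
e9 deliver 1→0: ·
e10 timeout(1): 1[cand,b=11,-]
e11 deliver 4→1: ·
e12 propose(0,'y'): ·
e13 deliver 0→3: 3[foll,b=5,y]
e14 deliver 3→0: ·
e15 crash(2): 2[✗foll,b=5,-]
e16 deliver 3→2: ·
e17 crash(3): 3[✗foll,b=5,y]
e18 recover(2): 2[foll,b=5,-]
e19 timeout(4): 4[cand,b=9,-]
e20 deliver 2→0: ·

0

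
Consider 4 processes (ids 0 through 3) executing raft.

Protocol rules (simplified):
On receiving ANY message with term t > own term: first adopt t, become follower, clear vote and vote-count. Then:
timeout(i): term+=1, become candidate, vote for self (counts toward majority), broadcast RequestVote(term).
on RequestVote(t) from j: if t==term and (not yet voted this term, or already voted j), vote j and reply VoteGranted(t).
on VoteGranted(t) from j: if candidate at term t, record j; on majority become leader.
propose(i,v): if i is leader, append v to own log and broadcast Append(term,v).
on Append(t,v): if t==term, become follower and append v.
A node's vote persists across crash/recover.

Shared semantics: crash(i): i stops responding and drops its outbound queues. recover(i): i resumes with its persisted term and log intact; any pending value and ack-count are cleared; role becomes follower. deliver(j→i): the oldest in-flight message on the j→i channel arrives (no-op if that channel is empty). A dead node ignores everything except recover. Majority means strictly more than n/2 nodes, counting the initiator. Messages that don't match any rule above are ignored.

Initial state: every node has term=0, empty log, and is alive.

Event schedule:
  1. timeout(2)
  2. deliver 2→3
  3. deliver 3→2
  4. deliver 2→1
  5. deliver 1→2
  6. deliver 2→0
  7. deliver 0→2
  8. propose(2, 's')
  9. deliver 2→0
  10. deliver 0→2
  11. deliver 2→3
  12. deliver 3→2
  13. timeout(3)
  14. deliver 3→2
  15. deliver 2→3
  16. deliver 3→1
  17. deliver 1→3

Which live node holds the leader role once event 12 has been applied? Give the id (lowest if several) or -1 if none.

2

[1] timeout(2) → N2(cand t1 [-])
[2] deliver 2→3 → N3(foll t1 [-])
[3] deliver 3→2 → ∅
[4] deliver 2→1 → N1(foll t1 [-])
[5] deliver 1→2 → N2(lead t1 [-])
[6] deliver 2→0 → N0(foll t1 [-])
[7] deliver 0→2 → ∅
[8] propose(2,'s') → N2(lead t1 [s])
[9] deliver 2→0 → N0(foll t1 [s])
[10] deliver 0→2 → ∅
[11] deliver 2→3 → N3(foll t1 [s])
[12] deliver 3→2 → ∅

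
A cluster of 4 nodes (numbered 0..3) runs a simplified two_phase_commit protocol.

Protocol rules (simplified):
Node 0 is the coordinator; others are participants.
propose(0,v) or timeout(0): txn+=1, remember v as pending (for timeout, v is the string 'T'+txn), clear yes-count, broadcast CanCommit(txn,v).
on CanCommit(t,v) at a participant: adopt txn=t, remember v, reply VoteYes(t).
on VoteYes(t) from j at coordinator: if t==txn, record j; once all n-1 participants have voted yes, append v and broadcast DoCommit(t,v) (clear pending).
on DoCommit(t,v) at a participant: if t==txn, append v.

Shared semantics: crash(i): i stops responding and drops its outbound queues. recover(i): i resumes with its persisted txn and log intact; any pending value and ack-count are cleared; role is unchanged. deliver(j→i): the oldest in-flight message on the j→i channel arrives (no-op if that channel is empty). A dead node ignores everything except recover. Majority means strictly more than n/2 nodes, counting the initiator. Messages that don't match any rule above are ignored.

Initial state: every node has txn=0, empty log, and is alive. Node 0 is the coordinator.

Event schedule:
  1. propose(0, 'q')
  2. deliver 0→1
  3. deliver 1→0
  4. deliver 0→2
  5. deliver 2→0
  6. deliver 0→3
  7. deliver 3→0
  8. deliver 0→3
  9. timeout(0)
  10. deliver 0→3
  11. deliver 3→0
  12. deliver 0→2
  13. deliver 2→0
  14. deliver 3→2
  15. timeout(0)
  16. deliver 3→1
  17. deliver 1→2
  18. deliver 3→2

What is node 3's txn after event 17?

after 1 — propose(0,'q'): n0:coor/t1/[-]
after 2 — deliver 0→1: n1:part/t1/[-]
after 3 — deliver 1→0: ·
after 4 — deliver 0→2: n2:part/t1/[-]
after 5 — deliver 2→0: ·
after 6 — deliver 0→3: n3:part/t1/[-]
after 7 — deliver 3→0: n0:coor/t1/[q]
after 8 — deliver 0→3: n3:part/t1/[q]
after 9 — timeout(0): n0:coor/t2/[q]
after 10 — deliver 0→3: n3:part/t2/[q]
after 11 — deliver 3→0: ·
after 12 — deliver 0→2: n2:part/t1/[q]
after 13 — deliver 2→0: ·
after 14 — deliver 3→2: ·
after 15 — timeout(0): n0:coor/t3/[q]
after 16 — deliver 3→1: ·
after 17 — deliver 1→2: ·

2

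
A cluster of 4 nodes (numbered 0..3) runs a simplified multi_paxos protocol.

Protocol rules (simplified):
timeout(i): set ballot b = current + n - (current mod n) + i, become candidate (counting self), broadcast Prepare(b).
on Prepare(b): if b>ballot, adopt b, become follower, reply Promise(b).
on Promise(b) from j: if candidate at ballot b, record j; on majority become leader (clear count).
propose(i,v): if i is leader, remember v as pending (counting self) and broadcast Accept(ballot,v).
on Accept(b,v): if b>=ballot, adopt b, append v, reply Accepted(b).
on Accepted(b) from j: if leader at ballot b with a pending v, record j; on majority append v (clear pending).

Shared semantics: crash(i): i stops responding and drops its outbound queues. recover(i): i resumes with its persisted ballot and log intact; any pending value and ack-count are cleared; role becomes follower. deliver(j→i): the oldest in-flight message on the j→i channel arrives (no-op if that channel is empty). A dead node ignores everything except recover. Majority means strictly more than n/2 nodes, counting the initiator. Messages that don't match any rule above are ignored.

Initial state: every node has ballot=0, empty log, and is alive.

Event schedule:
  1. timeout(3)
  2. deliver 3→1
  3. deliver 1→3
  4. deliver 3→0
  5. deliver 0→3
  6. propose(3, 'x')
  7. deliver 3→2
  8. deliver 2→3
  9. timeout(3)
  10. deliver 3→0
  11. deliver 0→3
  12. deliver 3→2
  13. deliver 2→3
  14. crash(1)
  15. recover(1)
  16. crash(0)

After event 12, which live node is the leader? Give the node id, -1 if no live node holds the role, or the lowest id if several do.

-1

[1] timeout(3) → N3(cand b7 [-])
[2] deliver 3→1 → N1(foll b7 [-])
[3] deliver 1→3 → ∅
[4] deliver 3→0 → N0(foll b7 [-])
[5] deliver 0→3 → N3(lead b7 [-])
[6] propose(3,'x') → ∅
[7] deliver 3→2 → N2(foll b7 [-])
[8] deliver 2→3 → ∅
[9] timeout(3) → N3(cand b11 [-])
[10] deliver 3→0 → N0(foll b7 [x])
[11] deliver 0→3 → ∅
[12] deliver 3→2 → N2(foll b7 [x])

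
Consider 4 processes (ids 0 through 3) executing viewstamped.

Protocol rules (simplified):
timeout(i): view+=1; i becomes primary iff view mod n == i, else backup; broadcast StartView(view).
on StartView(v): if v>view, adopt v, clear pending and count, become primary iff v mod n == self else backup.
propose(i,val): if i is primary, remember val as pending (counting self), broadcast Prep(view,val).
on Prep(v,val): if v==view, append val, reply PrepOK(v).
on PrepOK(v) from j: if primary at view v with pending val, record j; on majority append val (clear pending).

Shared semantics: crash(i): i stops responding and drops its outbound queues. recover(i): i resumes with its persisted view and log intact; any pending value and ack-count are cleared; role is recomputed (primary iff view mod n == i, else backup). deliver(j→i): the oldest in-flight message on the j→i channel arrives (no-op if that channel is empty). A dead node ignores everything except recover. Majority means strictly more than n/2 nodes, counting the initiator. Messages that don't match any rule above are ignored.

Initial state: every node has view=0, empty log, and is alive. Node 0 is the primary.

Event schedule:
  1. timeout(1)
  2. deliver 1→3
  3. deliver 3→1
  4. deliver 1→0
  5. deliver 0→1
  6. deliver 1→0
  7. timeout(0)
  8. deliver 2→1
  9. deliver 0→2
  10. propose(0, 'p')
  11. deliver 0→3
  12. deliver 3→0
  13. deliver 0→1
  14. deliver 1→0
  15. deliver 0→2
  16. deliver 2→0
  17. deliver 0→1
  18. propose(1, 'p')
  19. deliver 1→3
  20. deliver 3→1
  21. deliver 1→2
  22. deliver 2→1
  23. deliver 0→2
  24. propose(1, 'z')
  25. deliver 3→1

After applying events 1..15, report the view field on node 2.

2

1. timeout(1):  <1:prim v1 ->
2. deliver 1→3:  <3:back v1 ->
3. deliver 3→1:  nop
4. deliver 1→0:  <0:back v1 ->
5. deliver 0→1:  nop
6. deliver 1→0:  nop
7. timeout(0):  <0:back v2 ->
8. deliver 2→1:  nop
9. deliver 0→2:  <2:prim v2 ->
10. propose(0,'p'):  nop
11. deliver 0→3:  <3:back v2 ->
12. deliver 3→0:  nop
13. deliver 0→1:  <1:back v2 ->
14. deliver 1→0:  nop
15. deliver 0→2:  nop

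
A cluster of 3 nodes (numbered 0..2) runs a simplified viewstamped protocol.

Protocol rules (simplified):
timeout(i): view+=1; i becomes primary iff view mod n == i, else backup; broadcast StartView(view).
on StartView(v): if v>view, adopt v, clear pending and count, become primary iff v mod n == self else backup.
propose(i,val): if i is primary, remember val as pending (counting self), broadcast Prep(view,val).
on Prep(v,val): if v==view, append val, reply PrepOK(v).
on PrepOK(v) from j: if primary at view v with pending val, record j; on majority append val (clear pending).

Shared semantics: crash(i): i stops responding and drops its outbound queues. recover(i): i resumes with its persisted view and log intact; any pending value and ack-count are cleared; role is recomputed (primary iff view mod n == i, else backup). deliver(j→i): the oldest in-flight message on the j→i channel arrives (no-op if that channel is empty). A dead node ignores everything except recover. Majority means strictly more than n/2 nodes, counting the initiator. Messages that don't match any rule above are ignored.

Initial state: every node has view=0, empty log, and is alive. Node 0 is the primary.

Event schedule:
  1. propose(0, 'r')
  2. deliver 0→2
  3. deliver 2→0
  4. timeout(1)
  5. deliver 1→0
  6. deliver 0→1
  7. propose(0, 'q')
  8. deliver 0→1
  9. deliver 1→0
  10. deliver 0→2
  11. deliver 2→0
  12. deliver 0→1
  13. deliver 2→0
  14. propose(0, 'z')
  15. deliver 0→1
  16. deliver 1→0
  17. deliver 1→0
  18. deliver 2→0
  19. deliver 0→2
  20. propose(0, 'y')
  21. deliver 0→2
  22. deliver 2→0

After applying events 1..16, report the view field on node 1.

1

after 1 — propose(0,'r'): ·
after 2 — deliver 0→2: n2:back/v0/[r]
after 3 — deliver 2→0: n0:prim/v0/[r]
after 4 — timeout(1): n1:prim/v1/[-]
after 5 — deliver 1→0: n0:back/v1/[r]
after 6 — deliver 0→1: ·
after 7 — propose(0,'q'): ·
after 8 — deliver 0→1: ·
after 9 — deliver 1→0: ·
after 10 — deliver 0→2: ·
after 11 — deliver 2→0: ·
after 12 — deliver 0→1: ·
after 13 — deliver 2→0: ·
after 14 — propose(0,'z'): ·
after 15 — deliver 0→1: ·
after 16 — deliver 1→0: ·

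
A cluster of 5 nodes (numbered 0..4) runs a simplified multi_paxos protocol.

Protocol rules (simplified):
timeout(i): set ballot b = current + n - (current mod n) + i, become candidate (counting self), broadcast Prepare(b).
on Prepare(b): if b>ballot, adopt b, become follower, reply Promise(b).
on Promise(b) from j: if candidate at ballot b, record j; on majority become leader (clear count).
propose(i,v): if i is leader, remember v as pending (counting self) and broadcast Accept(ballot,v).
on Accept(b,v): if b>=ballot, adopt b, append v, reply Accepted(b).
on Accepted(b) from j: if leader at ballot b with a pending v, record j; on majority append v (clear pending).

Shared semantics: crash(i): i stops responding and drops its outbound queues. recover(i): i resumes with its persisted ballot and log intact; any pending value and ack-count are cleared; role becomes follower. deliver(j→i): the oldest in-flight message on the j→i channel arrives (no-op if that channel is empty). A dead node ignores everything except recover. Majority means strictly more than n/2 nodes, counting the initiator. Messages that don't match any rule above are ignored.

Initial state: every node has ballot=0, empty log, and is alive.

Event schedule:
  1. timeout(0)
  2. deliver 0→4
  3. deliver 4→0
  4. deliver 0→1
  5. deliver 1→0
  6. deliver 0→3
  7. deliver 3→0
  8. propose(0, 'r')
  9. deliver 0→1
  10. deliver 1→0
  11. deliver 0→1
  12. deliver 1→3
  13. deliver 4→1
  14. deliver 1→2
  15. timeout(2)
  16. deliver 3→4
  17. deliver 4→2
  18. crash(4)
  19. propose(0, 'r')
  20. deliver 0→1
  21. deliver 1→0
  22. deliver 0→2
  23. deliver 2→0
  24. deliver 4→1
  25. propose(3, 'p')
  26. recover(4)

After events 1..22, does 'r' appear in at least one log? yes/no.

after 1 — timeout(0): n0:cand/b5/[-]
after 2 — deliver 0→4: n4:foll/b5/[-]
after 3 — deliver 4→0: ·
after 4 — deliver 0→1: n1:foll/b5/[-]
after 5 — deliver 1→0: n0:lead/b5/[-]
after 6 — deliver 0→3: n3:foll/b5/[-]
after 7 — deliver 3→0: ·
after 8 — propose(0,'r'): ·
after 9 — deliver 0→1: n1:foll/b5/[r]
after 10 — deliver 1→0: ·
after 11 — deliver 0→1: ·
after 12 — deliver 1→3: ·
after 13 — deliver 4→1: ·
after 14 — deliver 1→2: ·
after 15 — timeout(2): n2:cand/b7/[-]
after 16 — deliver 3→4: ·
after 17 — deliver 4→2: ·
after 18 — crash(4): n4:✗foll/b5/[-]
after 19 — propose(0,'r'): ·
after 20 — deliver 0→1: n1:foll/b5/[r,r]
after 21 — deliver 1→0: ·
after 22 — deliver 0→2: ·

yes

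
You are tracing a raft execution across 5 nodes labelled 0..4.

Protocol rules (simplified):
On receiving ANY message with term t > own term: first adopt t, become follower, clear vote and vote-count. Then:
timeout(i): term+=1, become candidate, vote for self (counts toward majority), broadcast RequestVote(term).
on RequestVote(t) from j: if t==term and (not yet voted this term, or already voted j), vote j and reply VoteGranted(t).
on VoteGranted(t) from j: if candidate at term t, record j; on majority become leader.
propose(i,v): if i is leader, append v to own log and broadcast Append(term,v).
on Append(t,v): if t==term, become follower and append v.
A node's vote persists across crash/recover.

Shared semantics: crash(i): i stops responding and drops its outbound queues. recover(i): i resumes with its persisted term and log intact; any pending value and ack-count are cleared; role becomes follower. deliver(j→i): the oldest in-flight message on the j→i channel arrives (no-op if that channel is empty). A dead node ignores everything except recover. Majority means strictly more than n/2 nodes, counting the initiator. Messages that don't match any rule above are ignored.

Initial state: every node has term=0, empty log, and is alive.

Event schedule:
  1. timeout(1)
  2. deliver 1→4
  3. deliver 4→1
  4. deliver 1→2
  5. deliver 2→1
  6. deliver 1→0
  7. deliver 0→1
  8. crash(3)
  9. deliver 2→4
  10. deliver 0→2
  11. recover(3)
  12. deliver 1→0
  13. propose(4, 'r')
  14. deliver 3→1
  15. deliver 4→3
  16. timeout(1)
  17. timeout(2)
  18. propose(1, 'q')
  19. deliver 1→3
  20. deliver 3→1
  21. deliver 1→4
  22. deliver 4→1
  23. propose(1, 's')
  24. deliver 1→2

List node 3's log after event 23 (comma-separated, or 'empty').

step 1 timeout(1): 1={cand,t=1,log=-}
step 2 deliver 1→4: 4={foll,t=1,log=-}
step 3 deliver 4→1: —
step 4 deliver 1→2: 2={foll,t=1,log=-}
step 5 deliver 2→1: 1={lead,t=1,log=-}
step 6 deliver 1→0: 0={foll,t=1,log=-}
step 7 deliver 0→1: —
step 8 crash(3): 3={✗foll,t=0,log=-}
step 9 deliver 2→4: —
step 10 deliver 0→2: —
step 11 recover(3): 3={foll,t=0,log=-}
step 12 deliver 1→0: —
step 13 propose(4,'r'): —
step 14 deliver 3→1: —
step 15 deliver 4→3: —
step 16 timeout(1): 1={cand,t=2,log=-}
step 17 timeout(2): 2={cand,t=2,log=-}
step 18 propose(1,'q'): —
step 19 deliver 1→3: 3={foll,t=1,log=-}
step 20 deliver 3→1: —
step 21 deliver 1→4: 4={foll,t=2,log=-}
step 22 deliver 4→1: —
step 23 propose(1,'s'): —

empty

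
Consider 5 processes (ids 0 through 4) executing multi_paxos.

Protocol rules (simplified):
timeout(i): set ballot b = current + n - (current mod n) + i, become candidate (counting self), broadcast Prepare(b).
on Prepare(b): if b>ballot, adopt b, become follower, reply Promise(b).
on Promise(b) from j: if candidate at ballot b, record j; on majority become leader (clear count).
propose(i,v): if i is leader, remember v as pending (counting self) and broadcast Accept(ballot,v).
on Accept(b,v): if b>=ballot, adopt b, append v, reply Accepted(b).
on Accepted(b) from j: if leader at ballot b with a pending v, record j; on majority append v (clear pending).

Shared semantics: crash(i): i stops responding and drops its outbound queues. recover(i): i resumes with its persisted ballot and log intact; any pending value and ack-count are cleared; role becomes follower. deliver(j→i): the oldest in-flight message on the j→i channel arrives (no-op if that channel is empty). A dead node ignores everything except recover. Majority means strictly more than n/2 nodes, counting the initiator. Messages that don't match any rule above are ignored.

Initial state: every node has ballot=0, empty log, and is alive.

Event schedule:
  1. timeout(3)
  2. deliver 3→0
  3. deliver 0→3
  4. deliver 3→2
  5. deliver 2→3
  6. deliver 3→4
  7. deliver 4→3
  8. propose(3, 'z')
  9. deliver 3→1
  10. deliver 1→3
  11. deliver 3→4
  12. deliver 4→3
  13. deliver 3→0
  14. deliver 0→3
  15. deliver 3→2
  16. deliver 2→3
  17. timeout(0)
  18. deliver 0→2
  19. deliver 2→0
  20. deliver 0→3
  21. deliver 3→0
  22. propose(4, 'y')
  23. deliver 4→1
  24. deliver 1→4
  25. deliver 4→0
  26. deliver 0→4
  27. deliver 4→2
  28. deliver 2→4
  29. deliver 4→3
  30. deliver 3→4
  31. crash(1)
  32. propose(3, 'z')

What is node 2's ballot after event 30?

10

1. timeout(3):  <3:cand b8 ->
2. deliver 3→0:  <0:foll b8 ->
3. deliver 0→3:  nop
4. deliver 3→2:  <2:foll b8 ->
5. deliver 2→3:  <3:lead b8 ->
6. deliver 3→4:  <4:foll b8 ->
7. deliver 4→3:  nop
8. propose(3,'z'):  nop
9. deliver 3→1:  <1:foll b8 ->
10. deliver 1→3:  nop
11. deliver 3→4:  <4:foll b8 z>
12. deliver 4→3:  nop
13. deliver 3→0:  <0:foll b8 z>
14. deliver 0→3:  <3:lead b8 z>
15. deliver 3→2:  <2:foll b8 z>
16. deliver 2→3:  nop
17. timeout(0):  <0:cand b10 z>
18. deliver 0→2:  <2:foll b10 z>
19. deliver 2→0:  nop
20. deliver 0→3:  <3:foll b10 z>
21. deliver 3→0:  <0:lead b10 z>
22. propose(4,'y'):  nop
23. deliver 4→1:  nop
24. deliver 1→4:  nop
25. deliver 4→0:  nop
26. deliver 0→4:  <4:foll b10 z>
27. deliver 4→2:  nop
28. deliver 2→4:  nop
29. deliver 4→3:  nop
30. deliver 3→4:  nop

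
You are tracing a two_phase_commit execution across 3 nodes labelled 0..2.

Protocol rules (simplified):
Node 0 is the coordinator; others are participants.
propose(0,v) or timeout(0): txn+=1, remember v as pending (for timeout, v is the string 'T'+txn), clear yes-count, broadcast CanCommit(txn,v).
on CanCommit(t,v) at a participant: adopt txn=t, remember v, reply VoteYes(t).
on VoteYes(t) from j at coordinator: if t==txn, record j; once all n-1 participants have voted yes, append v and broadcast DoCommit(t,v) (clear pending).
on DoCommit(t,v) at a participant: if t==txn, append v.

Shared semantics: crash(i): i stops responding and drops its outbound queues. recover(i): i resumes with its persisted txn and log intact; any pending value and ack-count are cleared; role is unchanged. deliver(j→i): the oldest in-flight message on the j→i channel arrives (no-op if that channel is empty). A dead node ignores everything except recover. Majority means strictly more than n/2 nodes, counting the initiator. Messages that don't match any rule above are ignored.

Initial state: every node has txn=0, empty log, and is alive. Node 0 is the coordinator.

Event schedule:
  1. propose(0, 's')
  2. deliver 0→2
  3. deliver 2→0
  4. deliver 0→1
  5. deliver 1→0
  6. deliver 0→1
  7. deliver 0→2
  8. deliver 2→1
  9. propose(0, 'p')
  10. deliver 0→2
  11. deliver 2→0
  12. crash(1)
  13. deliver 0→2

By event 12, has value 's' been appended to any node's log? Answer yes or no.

[1] propose(0,'s') → N0(coor t1 [-])
[2] deliver 0→2 → N2(part t1 [-])
[3] deliver 2→0 → ∅
[4] deliver 0→1 → N1(part t1 [-])
[5] deliver 1→0 → N0(coor t1 [s])
[6] deliver 0→1 → N1(part t1 [s])
[7] deliver 0→2 → N2(part t1 [s])
[8] deliver 2→1 → ∅
[9] propose(0,'p') → N0(coor t2 [s])
[10] deliver 0→2 → N2(part t2 [s])
[11] deliver 2→0 → ∅
[12] crash(1) → N1(✗part t1 [s])

yes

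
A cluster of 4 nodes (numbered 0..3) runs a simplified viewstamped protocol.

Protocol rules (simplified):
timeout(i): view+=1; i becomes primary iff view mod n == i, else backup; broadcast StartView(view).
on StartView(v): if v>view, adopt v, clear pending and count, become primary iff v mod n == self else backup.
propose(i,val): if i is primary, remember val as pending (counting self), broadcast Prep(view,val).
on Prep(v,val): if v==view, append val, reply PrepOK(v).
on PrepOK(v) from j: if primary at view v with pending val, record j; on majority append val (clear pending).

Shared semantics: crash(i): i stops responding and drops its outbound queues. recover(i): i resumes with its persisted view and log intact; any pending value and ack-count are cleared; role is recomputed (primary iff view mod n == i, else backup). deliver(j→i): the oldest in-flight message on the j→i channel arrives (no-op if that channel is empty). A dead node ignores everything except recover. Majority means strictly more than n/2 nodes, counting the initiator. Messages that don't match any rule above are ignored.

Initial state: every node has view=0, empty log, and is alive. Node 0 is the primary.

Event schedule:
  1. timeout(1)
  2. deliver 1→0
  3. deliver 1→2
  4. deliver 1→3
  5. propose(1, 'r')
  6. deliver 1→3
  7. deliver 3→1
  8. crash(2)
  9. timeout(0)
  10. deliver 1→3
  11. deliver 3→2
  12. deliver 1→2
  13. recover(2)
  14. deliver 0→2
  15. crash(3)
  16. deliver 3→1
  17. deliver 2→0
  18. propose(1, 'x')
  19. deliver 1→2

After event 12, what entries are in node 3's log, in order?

r

after 1 — timeout(1): n1:prim/v1/[-]
after 2 — deliver 1→0: n0:back/v1/[-]
after 3 — deliver 1→2: n2:back/v1/[-]
after 4 — deliver 1→3: n3:back/v1/[-]
after 5 — propose(1,'r'): ·
after 6 — deliver 1→3: n3:back/v1/[r]
after 7 — deliver 3→1: ·
after 8 — crash(2): n2:✗back/v1/[-]
after 9 — timeout(0): n0:back/v2/[-]
after 10 — deliver 1→3: ·
after 11 — deliver 3→2: ·
after 12 — deliver 1→2: ·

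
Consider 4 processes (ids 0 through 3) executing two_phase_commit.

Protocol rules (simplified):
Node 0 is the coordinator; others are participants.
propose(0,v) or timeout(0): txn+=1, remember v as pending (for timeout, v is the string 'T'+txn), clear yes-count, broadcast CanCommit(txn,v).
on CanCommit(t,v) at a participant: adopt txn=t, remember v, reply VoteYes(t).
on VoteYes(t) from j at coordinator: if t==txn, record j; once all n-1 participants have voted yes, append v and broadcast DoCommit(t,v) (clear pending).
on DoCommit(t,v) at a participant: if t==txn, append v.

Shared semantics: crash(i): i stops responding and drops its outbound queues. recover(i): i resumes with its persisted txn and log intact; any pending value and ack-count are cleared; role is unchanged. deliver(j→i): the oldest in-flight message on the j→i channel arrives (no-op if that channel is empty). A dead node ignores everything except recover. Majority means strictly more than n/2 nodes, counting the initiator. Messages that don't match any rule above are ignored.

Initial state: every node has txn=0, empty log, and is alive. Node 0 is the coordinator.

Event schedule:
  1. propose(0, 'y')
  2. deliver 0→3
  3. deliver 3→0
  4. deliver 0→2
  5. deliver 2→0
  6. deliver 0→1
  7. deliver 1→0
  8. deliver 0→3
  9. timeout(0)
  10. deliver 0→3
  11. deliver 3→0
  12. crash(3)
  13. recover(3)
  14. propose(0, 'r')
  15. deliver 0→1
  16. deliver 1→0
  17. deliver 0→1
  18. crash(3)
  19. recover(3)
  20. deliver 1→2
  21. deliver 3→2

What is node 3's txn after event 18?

2

[1] propose(0,'y') → N0(coor t1 [-])
[2] deliver 0→3 → N3(part t1 [-])
[3] deliver 3→0 → ∅
[4] deliver 0→2 → N2(part t1 [-])
[5] deliver 2→0 → ∅
[6] deliver 0→1 → N1(part t1 [-])
[7] deliver 1→0 → N0(coor t1 [y])
[8] deliver 0→3 → N3(part t1 [y])
[9] timeout(0) → N0(coor t2 [y])
[10] deliver 0→3 → N3(part t2 [y])
[11] deliver 3→0 → ∅
[12] crash(3) → N3(✗part t2 [y])
[13] recover(3) → N3(part t2 [y])
[14] propose(0,'r') → N0(coor t3 [y])
[15] deliver 0→1 → N1(part t1 [y])
[16] deliver 1→0 → ∅
[17] deliver 0→1 → N1(part t2 [y])
[18] crash(3) → N3(✗part t2 [y])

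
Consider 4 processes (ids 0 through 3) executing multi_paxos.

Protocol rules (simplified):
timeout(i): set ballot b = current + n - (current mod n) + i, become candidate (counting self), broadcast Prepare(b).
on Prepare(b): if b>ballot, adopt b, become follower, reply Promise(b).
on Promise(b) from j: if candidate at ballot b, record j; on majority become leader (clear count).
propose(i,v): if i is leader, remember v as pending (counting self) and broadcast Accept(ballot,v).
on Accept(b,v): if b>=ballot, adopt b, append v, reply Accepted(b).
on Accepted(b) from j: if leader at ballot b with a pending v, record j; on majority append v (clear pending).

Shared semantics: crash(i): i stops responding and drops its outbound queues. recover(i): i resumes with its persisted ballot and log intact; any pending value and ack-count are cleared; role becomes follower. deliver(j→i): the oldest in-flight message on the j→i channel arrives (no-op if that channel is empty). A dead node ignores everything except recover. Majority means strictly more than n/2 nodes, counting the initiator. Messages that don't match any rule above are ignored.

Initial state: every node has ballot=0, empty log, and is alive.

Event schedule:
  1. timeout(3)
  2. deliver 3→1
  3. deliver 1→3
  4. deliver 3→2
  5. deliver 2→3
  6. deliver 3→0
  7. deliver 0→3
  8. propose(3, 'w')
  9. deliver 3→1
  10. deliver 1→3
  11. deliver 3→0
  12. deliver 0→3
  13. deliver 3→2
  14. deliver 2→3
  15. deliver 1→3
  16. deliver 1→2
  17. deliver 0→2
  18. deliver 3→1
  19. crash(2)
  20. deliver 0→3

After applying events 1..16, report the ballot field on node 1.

7

step 1 timeout(3): 3={cand,b=7,log=-}
step 2 deliver 3→1: 1={foll,b=7,log=-}
step 3 deliver 1→3: —
step 4 deliver 3→2: 2={foll,b=7,log=-}
step 5 deliver 2→3: 3={lead,b=7,log=-}
step 6 deliver 3→0: 0={foll,b=7,log=-}
step 7 deliver 0→3: —
step 8 propose(3,'w'): —
step 9 deliver 3→1: 1={foll,b=7,log=w}
step 10 deliver 1→3: —
step 11 deliver 3→0: 0={foll,b=7,log=w}
step 12 deliver 0→3: 3={lead,b=7,log=w}
step 13 deliver 3→2: 2={foll,b=7,log=w}
step 14 deliver 2→3: —
step 15 deliver 1→3: —
step 16 deliver 1→2: —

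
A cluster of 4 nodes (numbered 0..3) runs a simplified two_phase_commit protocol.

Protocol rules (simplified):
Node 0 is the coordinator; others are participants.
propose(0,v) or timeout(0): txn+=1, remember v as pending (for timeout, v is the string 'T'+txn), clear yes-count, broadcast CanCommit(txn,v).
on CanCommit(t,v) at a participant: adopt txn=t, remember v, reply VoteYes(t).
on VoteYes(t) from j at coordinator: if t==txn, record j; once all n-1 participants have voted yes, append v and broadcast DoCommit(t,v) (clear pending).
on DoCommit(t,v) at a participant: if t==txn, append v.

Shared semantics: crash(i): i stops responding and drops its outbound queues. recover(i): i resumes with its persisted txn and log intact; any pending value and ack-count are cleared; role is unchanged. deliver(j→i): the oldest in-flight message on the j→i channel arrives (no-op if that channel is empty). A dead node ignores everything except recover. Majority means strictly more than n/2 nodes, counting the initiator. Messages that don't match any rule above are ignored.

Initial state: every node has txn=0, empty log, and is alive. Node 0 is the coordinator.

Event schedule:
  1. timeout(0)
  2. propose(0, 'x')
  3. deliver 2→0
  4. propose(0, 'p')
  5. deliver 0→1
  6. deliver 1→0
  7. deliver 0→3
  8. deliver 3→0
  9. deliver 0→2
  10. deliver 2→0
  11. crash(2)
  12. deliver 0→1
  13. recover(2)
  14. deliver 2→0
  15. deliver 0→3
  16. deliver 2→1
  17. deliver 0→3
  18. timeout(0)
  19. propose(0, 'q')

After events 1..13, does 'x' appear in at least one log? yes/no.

[1] timeout(0) → N0(coor t1 [-])
[2] propose(0,'x') → N0(coor t2 [-])
[3] deliver 2→0 → ∅
[4] propose(0,'p') → N0(coor t3 [-])
[5] deliver 0→1 → N1(part t1 [-])
[6] deliver 1→0 → ∅
[7] deliver 0→3 → N3(part t1 [-])
[8] deliver 3→0 → ∅
[9] deliver 0→2 → N2(part t1 [-])
[10] deliver 2→0 → ∅
[11] crash(2) → N2(✗part t1 [-])
[12] deliver 0→1 → N1(part t2 [-])
[13] recover(2) → N2(part t1 [-])

no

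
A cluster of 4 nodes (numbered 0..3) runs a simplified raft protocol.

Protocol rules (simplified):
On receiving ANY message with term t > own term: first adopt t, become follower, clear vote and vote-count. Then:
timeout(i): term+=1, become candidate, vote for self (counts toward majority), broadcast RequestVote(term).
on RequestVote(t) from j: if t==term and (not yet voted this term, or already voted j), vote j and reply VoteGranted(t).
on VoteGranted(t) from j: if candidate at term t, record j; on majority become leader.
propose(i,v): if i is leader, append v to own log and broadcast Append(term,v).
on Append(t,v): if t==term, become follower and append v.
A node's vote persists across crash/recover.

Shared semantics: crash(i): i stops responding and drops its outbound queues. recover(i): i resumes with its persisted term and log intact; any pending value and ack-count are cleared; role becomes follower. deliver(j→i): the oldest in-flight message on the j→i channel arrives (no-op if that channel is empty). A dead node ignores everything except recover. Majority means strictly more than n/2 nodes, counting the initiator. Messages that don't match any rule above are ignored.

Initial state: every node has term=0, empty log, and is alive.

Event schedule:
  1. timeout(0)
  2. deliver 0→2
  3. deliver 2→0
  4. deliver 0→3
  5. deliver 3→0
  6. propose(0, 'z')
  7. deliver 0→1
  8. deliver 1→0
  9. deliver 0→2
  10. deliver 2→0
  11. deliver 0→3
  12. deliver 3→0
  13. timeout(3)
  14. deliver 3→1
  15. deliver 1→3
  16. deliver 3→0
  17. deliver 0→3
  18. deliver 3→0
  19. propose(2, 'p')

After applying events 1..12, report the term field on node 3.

1. timeout(0):  <0:cand t1 ->
2. deliver 0→2:  <2:foll t1 ->
3. deliver 2→0:  nop
4. deliver 0→3:  <3:foll t1 ->
5. deliver 3→0:  <0:lead t1 ->
6. propose(0,'z'):  <0:lead t1 z>
7. deliver 0→1:  <1:foll t1 ->
8. deliver 1→0:  nop
9. deliver 0→2:  <2:foll t1 z>
10. deliver 2→0:  nop
11. deliver 0→3:  <3:foll t1 z>
12. deliver 3→0:  nop

1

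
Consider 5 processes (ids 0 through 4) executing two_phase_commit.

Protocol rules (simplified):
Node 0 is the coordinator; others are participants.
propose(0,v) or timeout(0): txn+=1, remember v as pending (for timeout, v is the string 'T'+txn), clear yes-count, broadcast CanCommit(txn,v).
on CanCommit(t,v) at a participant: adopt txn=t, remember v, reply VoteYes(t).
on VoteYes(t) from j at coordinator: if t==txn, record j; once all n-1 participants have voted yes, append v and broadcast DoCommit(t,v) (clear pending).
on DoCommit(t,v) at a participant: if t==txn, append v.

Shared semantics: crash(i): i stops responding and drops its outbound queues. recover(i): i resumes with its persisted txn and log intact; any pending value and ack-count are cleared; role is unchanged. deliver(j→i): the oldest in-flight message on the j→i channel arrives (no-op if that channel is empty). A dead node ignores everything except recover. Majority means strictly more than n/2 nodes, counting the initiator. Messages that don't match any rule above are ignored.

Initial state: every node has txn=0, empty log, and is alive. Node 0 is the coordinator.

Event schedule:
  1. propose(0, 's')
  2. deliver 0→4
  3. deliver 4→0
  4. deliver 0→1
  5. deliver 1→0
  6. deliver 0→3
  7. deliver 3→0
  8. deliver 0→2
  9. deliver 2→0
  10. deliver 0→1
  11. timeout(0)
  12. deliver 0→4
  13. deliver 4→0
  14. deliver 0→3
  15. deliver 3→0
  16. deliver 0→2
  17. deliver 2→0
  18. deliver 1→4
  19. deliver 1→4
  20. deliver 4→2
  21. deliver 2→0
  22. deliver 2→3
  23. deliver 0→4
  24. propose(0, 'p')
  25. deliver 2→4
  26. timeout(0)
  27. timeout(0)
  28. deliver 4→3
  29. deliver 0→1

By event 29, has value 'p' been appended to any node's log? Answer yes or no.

no

1. propose(0,'s'):  <0:coor t1 ->
2. deliver 0→4:  <4:part t1 ->
3. deliver 4→0:  nop
4. deliver 0→1:  <1:part t1 ->
5. deliver 1→0:  nop
6. deliver 0→3:  <3:part t1 ->
7. deliver 3→0:  nop
8. deliver 0→2:  <2:part t1 ->
9. deliver 2→0:  <0:coor t1 s>
10. deliver 0→1:  <1:part t1 s>
11. timeout(0):  <0:coor t2 s>
12. deliver 0→4:  <4:part t1 s>
13. deliver 4→0:  nop
14. deliver 0→3:  <3:part t1 s>
15. deliver 3→0:  nop
16. deliver 0→2:  <2:part t1 s>
17. deliver 2→0:  nop
18. deliver 1→4:  nop
19. deliver 1→4:  nop
20. deliver 4→2:  nop
21. deliver 2→0:  nop
22. deliver 2→3:  nop
23. deliver 0→4:  <4:part t2 s>
24. propose(0,'p'):  <0:coor t3 s>
25. deliver 2→4:  nop
26. timeout(0):  <0:coor t4 s>
27. timeout(0):  <0:coor t5 s>
28. deliver 4→3:  nop
29. deliver 0→1:  <1:part t2 s>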